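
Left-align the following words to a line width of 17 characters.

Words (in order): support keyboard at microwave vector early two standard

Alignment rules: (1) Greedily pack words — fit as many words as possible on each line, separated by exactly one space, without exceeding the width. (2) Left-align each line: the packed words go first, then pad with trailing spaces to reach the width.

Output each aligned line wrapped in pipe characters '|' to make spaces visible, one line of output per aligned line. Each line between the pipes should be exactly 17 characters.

Answer: |support keyboard |
|at microwave     |
|vector early two |
|standard         |

Derivation:
Line 1: ['support', 'keyboard'] (min_width=16, slack=1)
Line 2: ['at', 'microwave'] (min_width=12, slack=5)
Line 3: ['vector', 'early', 'two'] (min_width=16, slack=1)
Line 4: ['standard'] (min_width=8, slack=9)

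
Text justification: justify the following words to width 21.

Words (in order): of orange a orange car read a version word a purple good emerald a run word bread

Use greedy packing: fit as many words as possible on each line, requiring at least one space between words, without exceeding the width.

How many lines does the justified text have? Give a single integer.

Answer: 5

Derivation:
Line 1: ['of', 'orange', 'a', 'orange'] (min_width=18, slack=3)
Line 2: ['car', 'read', 'a', 'version'] (min_width=18, slack=3)
Line 3: ['word', 'a', 'purple', 'good'] (min_width=18, slack=3)
Line 4: ['emerald', 'a', 'run', 'word'] (min_width=18, slack=3)
Line 5: ['bread'] (min_width=5, slack=16)
Total lines: 5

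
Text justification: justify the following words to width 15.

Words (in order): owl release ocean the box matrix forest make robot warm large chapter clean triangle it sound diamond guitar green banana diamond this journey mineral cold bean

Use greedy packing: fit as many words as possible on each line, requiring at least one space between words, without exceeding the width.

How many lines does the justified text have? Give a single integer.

Line 1: ['owl', 'release'] (min_width=11, slack=4)
Line 2: ['ocean', 'the', 'box'] (min_width=13, slack=2)
Line 3: ['matrix', 'forest'] (min_width=13, slack=2)
Line 4: ['make', 'robot', 'warm'] (min_width=15, slack=0)
Line 5: ['large', 'chapter'] (min_width=13, slack=2)
Line 6: ['clean', 'triangle'] (min_width=14, slack=1)
Line 7: ['it', 'sound'] (min_width=8, slack=7)
Line 8: ['diamond', 'guitar'] (min_width=14, slack=1)
Line 9: ['green', 'banana'] (min_width=12, slack=3)
Line 10: ['diamond', 'this'] (min_width=12, slack=3)
Line 11: ['journey', 'mineral'] (min_width=15, slack=0)
Line 12: ['cold', 'bean'] (min_width=9, slack=6)
Total lines: 12

Answer: 12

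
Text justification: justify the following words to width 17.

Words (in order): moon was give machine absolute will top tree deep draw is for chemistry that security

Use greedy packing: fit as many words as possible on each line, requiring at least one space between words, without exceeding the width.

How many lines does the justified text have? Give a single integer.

Line 1: ['moon', 'was', 'give'] (min_width=13, slack=4)
Line 2: ['machine', 'absolute'] (min_width=16, slack=1)
Line 3: ['will', 'top', 'tree'] (min_width=13, slack=4)
Line 4: ['deep', 'draw', 'is', 'for'] (min_width=16, slack=1)
Line 5: ['chemistry', 'that'] (min_width=14, slack=3)
Line 6: ['security'] (min_width=8, slack=9)
Total lines: 6

Answer: 6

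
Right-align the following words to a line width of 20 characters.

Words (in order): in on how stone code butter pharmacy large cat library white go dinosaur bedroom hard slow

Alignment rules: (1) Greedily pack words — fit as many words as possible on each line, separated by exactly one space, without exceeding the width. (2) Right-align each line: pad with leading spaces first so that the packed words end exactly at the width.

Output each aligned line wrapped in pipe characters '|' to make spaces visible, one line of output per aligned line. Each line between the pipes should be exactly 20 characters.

Line 1: ['in', 'on', 'how', 'stone', 'code'] (min_width=20, slack=0)
Line 2: ['butter', 'pharmacy'] (min_width=15, slack=5)
Line 3: ['large', 'cat', 'library'] (min_width=17, slack=3)
Line 4: ['white', 'go', 'dinosaur'] (min_width=17, slack=3)
Line 5: ['bedroom', 'hard', 'slow'] (min_width=17, slack=3)

Answer: |in on how stone code|
|     butter pharmacy|
|   large cat library|
|   white go dinosaur|
|   bedroom hard slow|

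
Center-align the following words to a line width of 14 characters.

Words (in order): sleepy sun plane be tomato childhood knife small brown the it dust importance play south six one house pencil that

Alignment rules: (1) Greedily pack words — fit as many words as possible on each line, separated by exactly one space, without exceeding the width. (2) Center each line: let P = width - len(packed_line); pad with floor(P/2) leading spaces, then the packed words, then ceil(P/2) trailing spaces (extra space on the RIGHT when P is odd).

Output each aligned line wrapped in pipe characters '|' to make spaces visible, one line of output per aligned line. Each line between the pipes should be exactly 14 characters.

Line 1: ['sleepy', 'sun'] (min_width=10, slack=4)
Line 2: ['plane', 'be'] (min_width=8, slack=6)
Line 3: ['tomato'] (min_width=6, slack=8)
Line 4: ['childhood'] (min_width=9, slack=5)
Line 5: ['knife', 'small'] (min_width=11, slack=3)
Line 6: ['brown', 'the', 'it'] (min_width=12, slack=2)
Line 7: ['dust'] (min_width=4, slack=10)
Line 8: ['importance'] (min_width=10, slack=4)
Line 9: ['play', 'south', 'six'] (min_width=14, slack=0)
Line 10: ['one', 'house'] (min_width=9, slack=5)
Line 11: ['pencil', 'that'] (min_width=11, slack=3)

Answer: |  sleepy sun  |
|   plane be   |
|    tomato    |
|  childhood   |
| knife small  |
| brown the it |
|     dust     |
|  importance  |
|play south six|
|  one house   |
| pencil that  |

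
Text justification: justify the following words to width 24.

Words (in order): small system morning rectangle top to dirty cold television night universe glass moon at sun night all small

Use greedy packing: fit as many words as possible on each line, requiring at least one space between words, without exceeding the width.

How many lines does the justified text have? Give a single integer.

Answer: 5

Derivation:
Line 1: ['small', 'system', 'morning'] (min_width=20, slack=4)
Line 2: ['rectangle', 'top', 'to', 'dirty'] (min_width=22, slack=2)
Line 3: ['cold', 'television', 'night'] (min_width=21, slack=3)
Line 4: ['universe', 'glass', 'moon', 'at'] (min_width=22, slack=2)
Line 5: ['sun', 'night', 'all', 'small'] (min_width=19, slack=5)
Total lines: 5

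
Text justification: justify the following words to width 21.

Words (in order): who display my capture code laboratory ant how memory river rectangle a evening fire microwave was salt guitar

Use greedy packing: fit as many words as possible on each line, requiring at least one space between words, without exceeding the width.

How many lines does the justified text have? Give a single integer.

Answer: 7

Derivation:
Line 1: ['who', 'display', 'my'] (min_width=14, slack=7)
Line 2: ['capture', 'code'] (min_width=12, slack=9)
Line 3: ['laboratory', 'ant', 'how'] (min_width=18, slack=3)
Line 4: ['memory', 'river'] (min_width=12, slack=9)
Line 5: ['rectangle', 'a', 'evening'] (min_width=19, slack=2)
Line 6: ['fire', 'microwave', 'was'] (min_width=18, slack=3)
Line 7: ['salt', 'guitar'] (min_width=11, slack=10)
Total lines: 7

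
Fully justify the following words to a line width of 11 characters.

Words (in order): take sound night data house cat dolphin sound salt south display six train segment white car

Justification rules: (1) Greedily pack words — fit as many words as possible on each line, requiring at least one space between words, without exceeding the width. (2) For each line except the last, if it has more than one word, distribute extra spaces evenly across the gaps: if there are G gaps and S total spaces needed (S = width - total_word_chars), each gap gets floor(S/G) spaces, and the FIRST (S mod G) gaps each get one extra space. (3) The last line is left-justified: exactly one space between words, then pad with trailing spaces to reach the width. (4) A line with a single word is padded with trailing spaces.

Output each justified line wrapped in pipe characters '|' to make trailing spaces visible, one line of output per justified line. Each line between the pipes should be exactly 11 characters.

Answer: |take  sound|
|night  data|
|house   cat|
|dolphin    |
|sound  salt|
|south      |
|display six|
|train      |
|segment    |
|white car  |

Derivation:
Line 1: ['take', 'sound'] (min_width=10, slack=1)
Line 2: ['night', 'data'] (min_width=10, slack=1)
Line 3: ['house', 'cat'] (min_width=9, slack=2)
Line 4: ['dolphin'] (min_width=7, slack=4)
Line 5: ['sound', 'salt'] (min_width=10, slack=1)
Line 6: ['south'] (min_width=5, slack=6)
Line 7: ['display', 'six'] (min_width=11, slack=0)
Line 8: ['train'] (min_width=5, slack=6)
Line 9: ['segment'] (min_width=7, slack=4)
Line 10: ['white', 'car'] (min_width=9, slack=2)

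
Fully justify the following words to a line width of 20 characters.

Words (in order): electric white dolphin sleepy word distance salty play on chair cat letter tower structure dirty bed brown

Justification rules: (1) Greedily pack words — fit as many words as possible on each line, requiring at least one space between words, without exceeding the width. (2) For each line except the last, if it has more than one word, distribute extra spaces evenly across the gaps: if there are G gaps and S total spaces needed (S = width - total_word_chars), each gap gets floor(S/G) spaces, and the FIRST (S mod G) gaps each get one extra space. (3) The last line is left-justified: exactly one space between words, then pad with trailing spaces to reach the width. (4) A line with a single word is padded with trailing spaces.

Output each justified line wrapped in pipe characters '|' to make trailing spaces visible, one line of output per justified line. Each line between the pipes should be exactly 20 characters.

Answer: |electric       white|
|dolphin  sleepy word|
|distance  salty play|
|on  chair cat letter|
|tower      structure|
|dirty bed brown     |

Derivation:
Line 1: ['electric', 'white'] (min_width=14, slack=6)
Line 2: ['dolphin', 'sleepy', 'word'] (min_width=19, slack=1)
Line 3: ['distance', 'salty', 'play'] (min_width=19, slack=1)
Line 4: ['on', 'chair', 'cat', 'letter'] (min_width=19, slack=1)
Line 5: ['tower', 'structure'] (min_width=15, slack=5)
Line 6: ['dirty', 'bed', 'brown'] (min_width=15, slack=5)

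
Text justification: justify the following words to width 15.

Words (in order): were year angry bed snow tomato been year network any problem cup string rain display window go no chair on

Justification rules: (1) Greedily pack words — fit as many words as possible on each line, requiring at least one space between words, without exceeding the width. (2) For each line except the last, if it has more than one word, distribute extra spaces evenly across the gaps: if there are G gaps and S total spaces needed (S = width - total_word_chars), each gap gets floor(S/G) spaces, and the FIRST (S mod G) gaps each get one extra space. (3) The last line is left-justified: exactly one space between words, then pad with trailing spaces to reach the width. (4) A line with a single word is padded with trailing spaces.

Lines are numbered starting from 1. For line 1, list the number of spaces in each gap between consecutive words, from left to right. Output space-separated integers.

Line 1: ['were', 'year', 'angry'] (min_width=15, slack=0)
Line 2: ['bed', 'snow', 'tomato'] (min_width=15, slack=0)
Line 3: ['been', 'year'] (min_width=9, slack=6)
Line 4: ['network', 'any'] (min_width=11, slack=4)
Line 5: ['problem', 'cup'] (min_width=11, slack=4)
Line 6: ['string', 'rain'] (min_width=11, slack=4)
Line 7: ['display', 'window'] (min_width=14, slack=1)
Line 8: ['go', 'no', 'chair', 'on'] (min_width=14, slack=1)

Answer: 1 1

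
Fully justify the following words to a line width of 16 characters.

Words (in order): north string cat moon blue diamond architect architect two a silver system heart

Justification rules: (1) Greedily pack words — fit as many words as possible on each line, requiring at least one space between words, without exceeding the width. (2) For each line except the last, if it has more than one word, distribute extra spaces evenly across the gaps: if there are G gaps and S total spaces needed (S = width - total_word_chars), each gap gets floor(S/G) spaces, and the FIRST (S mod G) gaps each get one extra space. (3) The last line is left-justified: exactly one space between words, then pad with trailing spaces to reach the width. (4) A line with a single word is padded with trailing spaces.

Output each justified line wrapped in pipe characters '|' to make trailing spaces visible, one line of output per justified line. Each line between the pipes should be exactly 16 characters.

Answer: |north string cat|
|moon        blue|
|diamond         |
|architect       |
|architect  two a|
|silver    system|
|heart           |

Derivation:
Line 1: ['north', 'string', 'cat'] (min_width=16, slack=0)
Line 2: ['moon', 'blue'] (min_width=9, slack=7)
Line 3: ['diamond'] (min_width=7, slack=9)
Line 4: ['architect'] (min_width=9, slack=7)
Line 5: ['architect', 'two', 'a'] (min_width=15, slack=1)
Line 6: ['silver', 'system'] (min_width=13, slack=3)
Line 7: ['heart'] (min_width=5, slack=11)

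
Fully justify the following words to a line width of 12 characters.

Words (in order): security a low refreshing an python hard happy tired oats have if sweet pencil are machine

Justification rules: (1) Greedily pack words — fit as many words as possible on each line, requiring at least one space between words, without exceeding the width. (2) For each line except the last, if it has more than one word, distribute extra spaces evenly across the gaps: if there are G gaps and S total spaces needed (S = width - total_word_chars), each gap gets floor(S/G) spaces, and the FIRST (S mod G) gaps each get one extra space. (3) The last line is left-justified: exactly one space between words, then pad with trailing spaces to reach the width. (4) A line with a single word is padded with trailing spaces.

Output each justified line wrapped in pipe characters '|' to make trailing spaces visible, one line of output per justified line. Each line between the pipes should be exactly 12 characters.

Line 1: ['security', 'a'] (min_width=10, slack=2)
Line 2: ['low'] (min_width=3, slack=9)
Line 3: ['refreshing'] (min_width=10, slack=2)
Line 4: ['an', 'python'] (min_width=9, slack=3)
Line 5: ['hard', 'happy'] (min_width=10, slack=2)
Line 6: ['tired', 'oats'] (min_width=10, slack=2)
Line 7: ['have', 'if'] (min_width=7, slack=5)
Line 8: ['sweet', 'pencil'] (min_width=12, slack=0)
Line 9: ['are', 'machine'] (min_width=11, slack=1)

Answer: |security   a|
|low         |
|refreshing  |
|an    python|
|hard   happy|
|tired   oats|
|have      if|
|sweet pencil|
|are machine |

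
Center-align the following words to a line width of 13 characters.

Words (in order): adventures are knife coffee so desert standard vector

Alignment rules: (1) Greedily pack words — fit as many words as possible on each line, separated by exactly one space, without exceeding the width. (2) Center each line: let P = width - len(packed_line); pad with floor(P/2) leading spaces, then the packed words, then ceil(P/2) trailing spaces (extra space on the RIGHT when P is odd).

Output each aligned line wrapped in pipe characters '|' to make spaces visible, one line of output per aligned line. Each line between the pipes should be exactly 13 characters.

Answer: | adventures  |
|  are knife  |
|  coffee so  |
|   desert    |
|  standard   |
|   vector    |

Derivation:
Line 1: ['adventures'] (min_width=10, slack=3)
Line 2: ['are', 'knife'] (min_width=9, slack=4)
Line 3: ['coffee', 'so'] (min_width=9, slack=4)
Line 4: ['desert'] (min_width=6, slack=7)
Line 5: ['standard'] (min_width=8, slack=5)
Line 6: ['vector'] (min_width=6, slack=7)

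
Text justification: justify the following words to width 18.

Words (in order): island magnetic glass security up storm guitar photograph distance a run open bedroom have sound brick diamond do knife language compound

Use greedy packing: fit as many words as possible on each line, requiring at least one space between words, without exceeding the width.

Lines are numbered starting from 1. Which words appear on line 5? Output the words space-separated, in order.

Line 1: ['island', 'magnetic'] (min_width=15, slack=3)
Line 2: ['glass', 'security', 'up'] (min_width=17, slack=1)
Line 3: ['storm', 'guitar'] (min_width=12, slack=6)
Line 4: ['photograph'] (min_width=10, slack=8)
Line 5: ['distance', 'a', 'run'] (min_width=14, slack=4)
Line 6: ['open', 'bedroom', 'have'] (min_width=17, slack=1)
Line 7: ['sound', 'brick'] (min_width=11, slack=7)
Line 8: ['diamond', 'do', 'knife'] (min_width=16, slack=2)
Line 9: ['language', 'compound'] (min_width=17, slack=1)

Answer: distance a run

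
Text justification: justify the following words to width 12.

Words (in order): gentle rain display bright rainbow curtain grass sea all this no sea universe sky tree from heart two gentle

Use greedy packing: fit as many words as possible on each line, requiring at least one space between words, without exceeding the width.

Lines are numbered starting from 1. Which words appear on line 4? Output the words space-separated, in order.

Answer: rainbow

Derivation:
Line 1: ['gentle', 'rain'] (min_width=11, slack=1)
Line 2: ['display'] (min_width=7, slack=5)
Line 3: ['bright'] (min_width=6, slack=6)
Line 4: ['rainbow'] (min_width=7, slack=5)
Line 5: ['curtain'] (min_width=7, slack=5)
Line 6: ['grass', 'sea'] (min_width=9, slack=3)
Line 7: ['all', 'this', 'no'] (min_width=11, slack=1)
Line 8: ['sea', 'universe'] (min_width=12, slack=0)
Line 9: ['sky', 'tree'] (min_width=8, slack=4)
Line 10: ['from', 'heart'] (min_width=10, slack=2)
Line 11: ['two', 'gentle'] (min_width=10, slack=2)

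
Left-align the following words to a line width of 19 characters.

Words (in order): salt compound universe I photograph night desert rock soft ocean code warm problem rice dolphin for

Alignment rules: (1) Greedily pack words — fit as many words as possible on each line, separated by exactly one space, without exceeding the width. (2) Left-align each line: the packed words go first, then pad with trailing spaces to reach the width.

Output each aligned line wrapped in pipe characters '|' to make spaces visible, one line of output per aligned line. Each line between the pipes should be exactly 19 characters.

Answer: |salt compound      |
|universe I         |
|photograph night   |
|desert rock soft   |
|ocean code warm    |
|problem rice       |
|dolphin for        |

Derivation:
Line 1: ['salt', 'compound'] (min_width=13, slack=6)
Line 2: ['universe', 'I'] (min_width=10, slack=9)
Line 3: ['photograph', 'night'] (min_width=16, slack=3)
Line 4: ['desert', 'rock', 'soft'] (min_width=16, slack=3)
Line 5: ['ocean', 'code', 'warm'] (min_width=15, slack=4)
Line 6: ['problem', 'rice'] (min_width=12, slack=7)
Line 7: ['dolphin', 'for'] (min_width=11, slack=8)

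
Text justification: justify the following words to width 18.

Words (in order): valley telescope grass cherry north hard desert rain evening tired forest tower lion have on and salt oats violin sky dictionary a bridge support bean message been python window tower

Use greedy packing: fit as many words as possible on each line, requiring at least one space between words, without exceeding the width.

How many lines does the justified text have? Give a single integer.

Line 1: ['valley', 'telescope'] (min_width=16, slack=2)
Line 2: ['grass', 'cherry', 'north'] (min_width=18, slack=0)
Line 3: ['hard', 'desert', 'rain'] (min_width=16, slack=2)
Line 4: ['evening', 'tired'] (min_width=13, slack=5)
Line 5: ['forest', 'tower', 'lion'] (min_width=17, slack=1)
Line 6: ['have', 'on', 'and', 'salt'] (min_width=16, slack=2)
Line 7: ['oats', 'violin', 'sky'] (min_width=15, slack=3)
Line 8: ['dictionary', 'a'] (min_width=12, slack=6)
Line 9: ['bridge', 'support'] (min_width=14, slack=4)
Line 10: ['bean', 'message', 'been'] (min_width=17, slack=1)
Line 11: ['python', 'window'] (min_width=13, slack=5)
Line 12: ['tower'] (min_width=5, slack=13)
Total lines: 12

Answer: 12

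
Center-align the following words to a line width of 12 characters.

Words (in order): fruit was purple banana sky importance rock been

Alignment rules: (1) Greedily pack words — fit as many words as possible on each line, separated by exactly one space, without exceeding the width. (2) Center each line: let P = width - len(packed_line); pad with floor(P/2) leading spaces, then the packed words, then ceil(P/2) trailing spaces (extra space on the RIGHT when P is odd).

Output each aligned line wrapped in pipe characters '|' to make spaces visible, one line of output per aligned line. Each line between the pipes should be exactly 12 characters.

Answer: | fruit was  |
|   purple   |
| banana sky |
| importance |
| rock been  |

Derivation:
Line 1: ['fruit', 'was'] (min_width=9, slack=3)
Line 2: ['purple'] (min_width=6, slack=6)
Line 3: ['banana', 'sky'] (min_width=10, slack=2)
Line 4: ['importance'] (min_width=10, slack=2)
Line 5: ['rock', 'been'] (min_width=9, slack=3)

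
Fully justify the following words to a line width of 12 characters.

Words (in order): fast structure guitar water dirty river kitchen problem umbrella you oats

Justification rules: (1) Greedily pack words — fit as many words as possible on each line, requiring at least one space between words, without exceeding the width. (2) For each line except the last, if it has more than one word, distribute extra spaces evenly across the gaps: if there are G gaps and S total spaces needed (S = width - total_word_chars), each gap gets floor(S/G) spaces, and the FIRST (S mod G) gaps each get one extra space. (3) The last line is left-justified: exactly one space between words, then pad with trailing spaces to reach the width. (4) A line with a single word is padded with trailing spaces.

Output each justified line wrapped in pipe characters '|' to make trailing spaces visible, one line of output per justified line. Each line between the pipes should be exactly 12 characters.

Answer: |fast        |
|structure   |
|guitar water|
|dirty  river|
|kitchen     |
|problem     |
|umbrella you|
|oats        |

Derivation:
Line 1: ['fast'] (min_width=4, slack=8)
Line 2: ['structure'] (min_width=9, slack=3)
Line 3: ['guitar', 'water'] (min_width=12, slack=0)
Line 4: ['dirty', 'river'] (min_width=11, slack=1)
Line 5: ['kitchen'] (min_width=7, slack=5)
Line 6: ['problem'] (min_width=7, slack=5)
Line 7: ['umbrella', 'you'] (min_width=12, slack=0)
Line 8: ['oats'] (min_width=4, slack=8)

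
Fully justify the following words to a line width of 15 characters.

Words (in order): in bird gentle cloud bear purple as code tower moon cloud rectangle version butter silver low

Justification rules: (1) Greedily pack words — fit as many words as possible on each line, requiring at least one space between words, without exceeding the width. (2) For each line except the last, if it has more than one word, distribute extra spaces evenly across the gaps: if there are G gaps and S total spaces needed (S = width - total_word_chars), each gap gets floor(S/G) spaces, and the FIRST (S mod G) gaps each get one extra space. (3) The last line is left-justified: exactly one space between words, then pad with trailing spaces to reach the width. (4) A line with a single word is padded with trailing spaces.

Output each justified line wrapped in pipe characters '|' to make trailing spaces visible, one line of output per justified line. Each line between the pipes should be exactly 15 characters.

Answer: |in  bird gentle|
|cloud      bear|
|purple  as code|
|tower      moon|
|cloud rectangle|
|version  butter|
|silver low     |

Derivation:
Line 1: ['in', 'bird', 'gentle'] (min_width=14, slack=1)
Line 2: ['cloud', 'bear'] (min_width=10, slack=5)
Line 3: ['purple', 'as', 'code'] (min_width=14, slack=1)
Line 4: ['tower', 'moon'] (min_width=10, slack=5)
Line 5: ['cloud', 'rectangle'] (min_width=15, slack=0)
Line 6: ['version', 'butter'] (min_width=14, slack=1)
Line 7: ['silver', 'low'] (min_width=10, slack=5)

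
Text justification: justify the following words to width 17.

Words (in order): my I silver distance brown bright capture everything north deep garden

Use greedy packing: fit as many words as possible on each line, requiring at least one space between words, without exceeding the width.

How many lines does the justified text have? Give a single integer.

Answer: 5

Derivation:
Line 1: ['my', 'I', 'silver'] (min_width=11, slack=6)
Line 2: ['distance', 'brown'] (min_width=14, slack=3)
Line 3: ['bright', 'capture'] (min_width=14, slack=3)
Line 4: ['everything', 'north'] (min_width=16, slack=1)
Line 5: ['deep', 'garden'] (min_width=11, slack=6)
Total lines: 5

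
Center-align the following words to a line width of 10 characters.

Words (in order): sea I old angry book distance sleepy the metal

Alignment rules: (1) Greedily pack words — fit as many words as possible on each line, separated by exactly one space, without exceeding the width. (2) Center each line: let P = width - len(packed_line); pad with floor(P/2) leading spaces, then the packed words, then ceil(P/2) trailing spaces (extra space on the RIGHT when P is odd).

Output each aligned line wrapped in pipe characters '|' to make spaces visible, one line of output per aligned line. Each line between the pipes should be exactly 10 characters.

Answer: |sea I old |
|angry book|
| distance |
|sleepy the|
|  metal   |

Derivation:
Line 1: ['sea', 'I', 'old'] (min_width=9, slack=1)
Line 2: ['angry', 'book'] (min_width=10, slack=0)
Line 3: ['distance'] (min_width=8, slack=2)
Line 4: ['sleepy', 'the'] (min_width=10, slack=0)
Line 5: ['metal'] (min_width=5, slack=5)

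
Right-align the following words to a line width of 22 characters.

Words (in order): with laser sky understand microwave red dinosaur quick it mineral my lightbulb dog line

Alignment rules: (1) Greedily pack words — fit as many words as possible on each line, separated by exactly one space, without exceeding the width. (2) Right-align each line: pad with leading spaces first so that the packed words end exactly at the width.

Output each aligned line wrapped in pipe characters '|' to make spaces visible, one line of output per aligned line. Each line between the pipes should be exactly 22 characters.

Line 1: ['with', 'laser', 'sky'] (min_width=14, slack=8)
Line 2: ['understand', 'microwave'] (min_width=20, slack=2)
Line 3: ['red', 'dinosaur', 'quick', 'it'] (min_width=21, slack=1)
Line 4: ['mineral', 'my', 'lightbulb'] (min_width=20, slack=2)
Line 5: ['dog', 'line'] (min_width=8, slack=14)

Answer: |        with laser sky|
|  understand microwave|
| red dinosaur quick it|
|  mineral my lightbulb|
|              dog line|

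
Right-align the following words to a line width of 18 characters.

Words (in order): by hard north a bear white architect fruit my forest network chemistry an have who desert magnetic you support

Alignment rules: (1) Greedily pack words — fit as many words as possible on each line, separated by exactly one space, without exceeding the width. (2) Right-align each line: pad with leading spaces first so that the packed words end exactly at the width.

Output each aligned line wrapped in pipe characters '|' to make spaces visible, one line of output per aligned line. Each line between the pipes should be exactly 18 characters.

Answer: |   by hard north a|
|        bear white|
|architect fruit my|
|    forest network|
| chemistry an have|
|        who desert|
|      magnetic you|
|           support|

Derivation:
Line 1: ['by', 'hard', 'north', 'a'] (min_width=15, slack=3)
Line 2: ['bear', 'white'] (min_width=10, slack=8)
Line 3: ['architect', 'fruit', 'my'] (min_width=18, slack=0)
Line 4: ['forest', 'network'] (min_width=14, slack=4)
Line 5: ['chemistry', 'an', 'have'] (min_width=17, slack=1)
Line 6: ['who', 'desert'] (min_width=10, slack=8)
Line 7: ['magnetic', 'you'] (min_width=12, slack=6)
Line 8: ['support'] (min_width=7, slack=11)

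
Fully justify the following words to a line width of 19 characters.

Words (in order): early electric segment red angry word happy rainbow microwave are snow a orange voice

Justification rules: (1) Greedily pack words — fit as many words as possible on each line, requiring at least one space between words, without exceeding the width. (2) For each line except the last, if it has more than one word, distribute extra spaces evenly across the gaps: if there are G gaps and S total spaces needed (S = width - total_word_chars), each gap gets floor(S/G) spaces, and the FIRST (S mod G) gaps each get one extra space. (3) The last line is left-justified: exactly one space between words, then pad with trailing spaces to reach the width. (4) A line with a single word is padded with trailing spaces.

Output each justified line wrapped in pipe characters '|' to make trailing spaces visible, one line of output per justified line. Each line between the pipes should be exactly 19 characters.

Line 1: ['early', 'electric'] (min_width=14, slack=5)
Line 2: ['segment', 'red', 'angry'] (min_width=17, slack=2)
Line 3: ['word', 'happy', 'rainbow'] (min_width=18, slack=1)
Line 4: ['microwave', 'are', 'snow'] (min_width=18, slack=1)
Line 5: ['a', 'orange', 'voice'] (min_width=14, slack=5)

Answer: |early      electric|
|segment  red  angry|
|word  happy rainbow|
|microwave  are snow|
|a orange voice     |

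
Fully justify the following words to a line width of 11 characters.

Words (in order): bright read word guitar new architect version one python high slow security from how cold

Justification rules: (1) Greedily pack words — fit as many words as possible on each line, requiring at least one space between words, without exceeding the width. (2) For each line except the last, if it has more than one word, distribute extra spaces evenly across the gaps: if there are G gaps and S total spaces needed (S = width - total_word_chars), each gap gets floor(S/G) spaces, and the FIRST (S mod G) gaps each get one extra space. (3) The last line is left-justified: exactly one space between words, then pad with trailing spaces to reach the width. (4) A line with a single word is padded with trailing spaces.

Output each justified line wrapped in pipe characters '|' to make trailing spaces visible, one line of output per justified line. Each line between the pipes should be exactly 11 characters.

Line 1: ['bright', 'read'] (min_width=11, slack=0)
Line 2: ['word', 'guitar'] (min_width=11, slack=0)
Line 3: ['new'] (min_width=3, slack=8)
Line 4: ['architect'] (min_width=9, slack=2)
Line 5: ['version', 'one'] (min_width=11, slack=0)
Line 6: ['python', 'high'] (min_width=11, slack=0)
Line 7: ['slow'] (min_width=4, slack=7)
Line 8: ['security'] (min_width=8, slack=3)
Line 9: ['from', 'how'] (min_width=8, slack=3)
Line 10: ['cold'] (min_width=4, slack=7)

Answer: |bright read|
|word guitar|
|new        |
|architect  |
|version one|
|python high|
|slow       |
|security   |
|from    how|
|cold       |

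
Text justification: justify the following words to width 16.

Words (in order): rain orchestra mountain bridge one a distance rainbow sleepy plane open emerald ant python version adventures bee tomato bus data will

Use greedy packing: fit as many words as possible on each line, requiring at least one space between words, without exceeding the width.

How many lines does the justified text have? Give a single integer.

Line 1: ['rain', 'orchestra'] (min_width=14, slack=2)
Line 2: ['mountain', 'bridge'] (min_width=15, slack=1)
Line 3: ['one', 'a', 'distance'] (min_width=14, slack=2)
Line 4: ['rainbow', 'sleepy'] (min_width=14, slack=2)
Line 5: ['plane', 'open'] (min_width=10, slack=6)
Line 6: ['emerald', 'ant'] (min_width=11, slack=5)
Line 7: ['python', 'version'] (min_width=14, slack=2)
Line 8: ['adventures', 'bee'] (min_width=14, slack=2)
Line 9: ['tomato', 'bus', 'data'] (min_width=15, slack=1)
Line 10: ['will'] (min_width=4, slack=12)
Total lines: 10

Answer: 10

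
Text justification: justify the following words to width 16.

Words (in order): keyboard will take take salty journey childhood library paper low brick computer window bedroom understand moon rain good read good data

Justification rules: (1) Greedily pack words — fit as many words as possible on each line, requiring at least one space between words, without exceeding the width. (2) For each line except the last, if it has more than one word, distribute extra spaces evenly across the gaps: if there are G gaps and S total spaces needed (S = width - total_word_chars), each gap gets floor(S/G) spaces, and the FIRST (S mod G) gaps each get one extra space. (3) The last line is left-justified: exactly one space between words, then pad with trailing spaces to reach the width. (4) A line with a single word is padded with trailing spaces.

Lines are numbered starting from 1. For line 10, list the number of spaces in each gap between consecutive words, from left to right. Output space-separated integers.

Answer: 2 2

Derivation:
Line 1: ['keyboard', 'will'] (min_width=13, slack=3)
Line 2: ['take', 'take', 'salty'] (min_width=15, slack=1)
Line 3: ['journey'] (min_width=7, slack=9)
Line 4: ['childhood'] (min_width=9, slack=7)
Line 5: ['library', 'paper'] (min_width=13, slack=3)
Line 6: ['low', 'brick'] (min_width=9, slack=7)
Line 7: ['computer', 'window'] (min_width=15, slack=1)
Line 8: ['bedroom'] (min_width=7, slack=9)
Line 9: ['understand', 'moon'] (min_width=15, slack=1)
Line 10: ['rain', 'good', 'read'] (min_width=14, slack=2)
Line 11: ['good', 'data'] (min_width=9, slack=7)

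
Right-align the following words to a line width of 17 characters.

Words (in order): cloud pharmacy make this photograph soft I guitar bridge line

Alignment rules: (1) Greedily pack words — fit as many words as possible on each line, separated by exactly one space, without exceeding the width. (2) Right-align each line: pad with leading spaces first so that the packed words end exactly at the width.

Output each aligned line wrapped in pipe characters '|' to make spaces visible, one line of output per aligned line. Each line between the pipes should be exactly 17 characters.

Line 1: ['cloud', 'pharmacy'] (min_width=14, slack=3)
Line 2: ['make', 'this'] (min_width=9, slack=8)
Line 3: ['photograph', 'soft', 'I'] (min_width=17, slack=0)
Line 4: ['guitar', 'bridge'] (min_width=13, slack=4)
Line 5: ['line'] (min_width=4, slack=13)

Answer: |   cloud pharmacy|
|        make this|
|photograph soft I|
|    guitar bridge|
|             line|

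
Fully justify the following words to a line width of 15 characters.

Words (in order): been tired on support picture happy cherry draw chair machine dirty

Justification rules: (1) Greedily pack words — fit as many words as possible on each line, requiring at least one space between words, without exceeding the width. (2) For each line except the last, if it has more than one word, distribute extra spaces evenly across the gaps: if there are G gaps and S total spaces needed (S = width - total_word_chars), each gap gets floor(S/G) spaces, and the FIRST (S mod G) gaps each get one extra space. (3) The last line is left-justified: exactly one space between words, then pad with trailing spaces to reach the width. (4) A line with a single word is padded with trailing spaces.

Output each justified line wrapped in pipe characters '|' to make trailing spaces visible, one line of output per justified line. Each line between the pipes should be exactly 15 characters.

Answer: |been  tired  on|
|support picture|
|happy    cherry|
|draw      chair|
|machine dirty  |

Derivation:
Line 1: ['been', 'tired', 'on'] (min_width=13, slack=2)
Line 2: ['support', 'picture'] (min_width=15, slack=0)
Line 3: ['happy', 'cherry'] (min_width=12, slack=3)
Line 4: ['draw', 'chair'] (min_width=10, slack=5)
Line 5: ['machine', 'dirty'] (min_width=13, slack=2)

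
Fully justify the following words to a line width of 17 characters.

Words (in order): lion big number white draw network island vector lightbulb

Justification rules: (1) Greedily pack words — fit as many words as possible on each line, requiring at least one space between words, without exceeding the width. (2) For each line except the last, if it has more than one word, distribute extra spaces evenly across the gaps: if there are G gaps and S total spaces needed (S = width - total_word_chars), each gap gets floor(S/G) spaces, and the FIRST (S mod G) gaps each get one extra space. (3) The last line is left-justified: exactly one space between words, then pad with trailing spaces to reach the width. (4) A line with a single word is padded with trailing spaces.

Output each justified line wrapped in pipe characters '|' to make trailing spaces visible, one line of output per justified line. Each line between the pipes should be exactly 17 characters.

Answer: |lion  big  number|
|white        draw|
|network    island|
|vector lightbulb |

Derivation:
Line 1: ['lion', 'big', 'number'] (min_width=15, slack=2)
Line 2: ['white', 'draw'] (min_width=10, slack=7)
Line 3: ['network', 'island'] (min_width=14, slack=3)
Line 4: ['vector', 'lightbulb'] (min_width=16, slack=1)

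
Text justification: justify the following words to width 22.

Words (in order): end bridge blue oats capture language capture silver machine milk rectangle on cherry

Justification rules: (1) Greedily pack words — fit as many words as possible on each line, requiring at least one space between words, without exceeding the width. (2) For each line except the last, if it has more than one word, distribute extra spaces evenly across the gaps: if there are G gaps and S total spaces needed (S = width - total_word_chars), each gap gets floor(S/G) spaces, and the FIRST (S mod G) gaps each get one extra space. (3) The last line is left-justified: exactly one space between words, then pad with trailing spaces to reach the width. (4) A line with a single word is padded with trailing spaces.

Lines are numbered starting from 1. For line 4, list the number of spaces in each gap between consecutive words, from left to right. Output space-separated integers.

Answer: 4 3

Derivation:
Line 1: ['end', 'bridge', 'blue', 'oats'] (min_width=20, slack=2)
Line 2: ['capture', 'language'] (min_width=16, slack=6)
Line 3: ['capture', 'silver', 'machine'] (min_width=22, slack=0)
Line 4: ['milk', 'rectangle', 'on'] (min_width=17, slack=5)
Line 5: ['cherry'] (min_width=6, slack=16)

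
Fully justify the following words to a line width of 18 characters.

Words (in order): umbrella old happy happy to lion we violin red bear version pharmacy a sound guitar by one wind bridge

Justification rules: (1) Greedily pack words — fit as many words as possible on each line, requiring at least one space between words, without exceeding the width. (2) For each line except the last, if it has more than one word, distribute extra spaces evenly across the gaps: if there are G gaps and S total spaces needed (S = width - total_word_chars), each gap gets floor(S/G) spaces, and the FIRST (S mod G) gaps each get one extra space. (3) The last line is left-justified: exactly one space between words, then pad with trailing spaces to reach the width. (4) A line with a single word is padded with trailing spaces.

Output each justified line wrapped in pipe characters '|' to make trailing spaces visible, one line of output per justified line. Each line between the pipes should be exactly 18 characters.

Answer: |umbrella old happy|
|happy  to  lion we|
|violin   red  bear|
|version pharmacy a|
|sound   guitar  by|
|one wind bridge   |

Derivation:
Line 1: ['umbrella', 'old', 'happy'] (min_width=18, slack=0)
Line 2: ['happy', 'to', 'lion', 'we'] (min_width=16, slack=2)
Line 3: ['violin', 'red', 'bear'] (min_width=15, slack=3)
Line 4: ['version', 'pharmacy', 'a'] (min_width=18, slack=0)
Line 5: ['sound', 'guitar', 'by'] (min_width=15, slack=3)
Line 6: ['one', 'wind', 'bridge'] (min_width=15, slack=3)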